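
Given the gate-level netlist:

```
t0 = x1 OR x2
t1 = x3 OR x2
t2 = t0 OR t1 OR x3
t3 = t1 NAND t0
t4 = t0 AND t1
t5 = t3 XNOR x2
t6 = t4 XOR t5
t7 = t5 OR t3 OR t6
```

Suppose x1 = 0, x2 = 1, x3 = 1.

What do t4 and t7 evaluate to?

t4 = 1  t7 = 1

t0 = x1 OR x2 = 0 OR 1 = 1
t1 = x3 OR x2 = 1 OR 1 = 1
t3 = t1 NAND t0 = 1 NAND 1 = 0
t4 = t0 AND t1 = 1 AND 1 = 1
t5 = t3 XNOR x2 = 0 XNOR 1 = 0
t6 = t4 XOR t5 = 1 XOR 0 = 1
t7 = t5 OR t3 OR t6 = 0 OR 0 OR 1 = 1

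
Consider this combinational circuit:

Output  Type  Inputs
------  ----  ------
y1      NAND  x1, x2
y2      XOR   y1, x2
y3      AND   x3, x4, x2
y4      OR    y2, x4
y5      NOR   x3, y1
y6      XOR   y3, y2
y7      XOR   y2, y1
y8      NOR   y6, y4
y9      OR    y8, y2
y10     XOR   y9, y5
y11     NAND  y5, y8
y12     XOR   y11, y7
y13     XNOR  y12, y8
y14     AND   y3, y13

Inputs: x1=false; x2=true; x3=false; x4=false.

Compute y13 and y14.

y1 = x1 NAND x2 = false NAND true = true
y2 = y1 XOR x2 = true XOR true = false
y3 = x3 AND x4 AND x2 = false AND false AND true = false
y4 = y2 OR x4 = false OR false = false
y5 = x3 NOR y1 = false NOR true = false
y6 = y3 XOR y2 = false XOR false = false
y7 = y2 XOR y1 = false XOR true = true
y8 = y6 NOR y4 = false NOR false = true
y11 = y5 NAND y8 = false NAND true = true
y12 = y11 XOR y7 = true XOR true = false
y13 = y12 XNOR y8 = false XNOR true = false
y14 = y3 AND y13 = false AND false = false

y13 = false, y14 = false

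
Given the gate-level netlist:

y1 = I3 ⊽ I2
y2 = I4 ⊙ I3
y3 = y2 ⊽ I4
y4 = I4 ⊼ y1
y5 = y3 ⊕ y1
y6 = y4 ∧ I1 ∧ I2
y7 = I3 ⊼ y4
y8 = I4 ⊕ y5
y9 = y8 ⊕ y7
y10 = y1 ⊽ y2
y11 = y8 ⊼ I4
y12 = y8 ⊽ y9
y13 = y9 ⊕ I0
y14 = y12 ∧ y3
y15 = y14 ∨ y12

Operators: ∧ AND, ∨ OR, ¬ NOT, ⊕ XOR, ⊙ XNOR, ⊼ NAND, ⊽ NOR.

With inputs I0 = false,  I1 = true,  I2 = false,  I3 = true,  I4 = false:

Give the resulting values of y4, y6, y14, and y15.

y4 = true; y6 = false; y14 = false; y15 = false

y1 = I3 NOR I2 = true NOR false = false
y2 = I4 XNOR I3 = false XNOR true = false
y3 = y2 NOR I4 = false NOR false = true
y4 = I4 NAND y1 = false NAND false = true
y5 = y3 XOR y1 = true XOR false = true
y6 = y4 AND I1 AND I2 = true AND true AND false = false
y7 = I3 NAND y4 = true NAND true = false
y8 = I4 XOR y5 = false XOR true = true
y9 = y8 XOR y7 = true XOR false = true
y12 = y8 NOR y9 = true NOR true = false
y14 = y12 AND y3 = false AND true = false
y15 = y14 OR y12 = false OR false = false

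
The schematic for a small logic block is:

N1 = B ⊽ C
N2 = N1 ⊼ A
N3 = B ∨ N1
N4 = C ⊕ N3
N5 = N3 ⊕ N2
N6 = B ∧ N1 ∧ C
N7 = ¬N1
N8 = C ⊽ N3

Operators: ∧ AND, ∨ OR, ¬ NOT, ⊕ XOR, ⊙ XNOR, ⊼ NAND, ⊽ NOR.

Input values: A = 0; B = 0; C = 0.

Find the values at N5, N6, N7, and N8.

N1 = B NOR C = 0 NOR 0 = 1
N2 = N1 NAND A = 1 NAND 0 = 1
N3 = B OR N1 = 0 OR 1 = 1
N5 = N3 XOR N2 = 1 XOR 1 = 0
N6 = B AND N1 AND C = 0 AND 1 AND 0 = 0
N7 = NOT N1 = NOT 1 = 0
N8 = C NOR N3 = 0 NOR 1 = 0

N5 = 0, N6 = 0, N7 = 0, N8 = 0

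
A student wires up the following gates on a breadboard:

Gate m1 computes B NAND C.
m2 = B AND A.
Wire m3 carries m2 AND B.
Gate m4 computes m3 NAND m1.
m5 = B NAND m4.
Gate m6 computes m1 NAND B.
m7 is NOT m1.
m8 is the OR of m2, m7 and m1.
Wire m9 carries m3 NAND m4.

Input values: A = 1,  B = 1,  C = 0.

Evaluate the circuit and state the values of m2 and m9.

m2 = 1; m9 = 1

m1 = B NAND C = 1 NAND 0 = 1
m2 = B AND A = 1 AND 1 = 1
m3 = m2 AND B = 1 AND 1 = 1
m4 = m3 NAND m1 = 1 NAND 1 = 0
m9 = m3 NAND m4 = 1 NAND 0 = 1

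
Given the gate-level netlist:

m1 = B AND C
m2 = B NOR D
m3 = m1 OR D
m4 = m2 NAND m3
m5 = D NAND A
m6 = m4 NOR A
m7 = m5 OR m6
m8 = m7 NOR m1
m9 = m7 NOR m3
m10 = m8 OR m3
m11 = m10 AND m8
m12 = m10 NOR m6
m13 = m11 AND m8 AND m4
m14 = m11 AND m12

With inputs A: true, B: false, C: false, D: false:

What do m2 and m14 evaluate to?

m2 = true; m14 = false

m1 = B AND C = false AND false = false
m2 = B NOR D = false NOR false = true
m3 = m1 OR D = false OR false = false
m4 = m2 NAND m3 = true NAND false = true
m5 = D NAND A = false NAND true = true
m6 = m4 NOR A = true NOR true = false
m7 = m5 OR m6 = true OR false = true
m8 = m7 NOR m1 = true NOR false = false
m10 = m8 OR m3 = false OR false = false
m11 = m10 AND m8 = false AND false = false
m12 = m10 NOR m6 = false NOR false = true
m14 = m11 AND m12 = false AND true = false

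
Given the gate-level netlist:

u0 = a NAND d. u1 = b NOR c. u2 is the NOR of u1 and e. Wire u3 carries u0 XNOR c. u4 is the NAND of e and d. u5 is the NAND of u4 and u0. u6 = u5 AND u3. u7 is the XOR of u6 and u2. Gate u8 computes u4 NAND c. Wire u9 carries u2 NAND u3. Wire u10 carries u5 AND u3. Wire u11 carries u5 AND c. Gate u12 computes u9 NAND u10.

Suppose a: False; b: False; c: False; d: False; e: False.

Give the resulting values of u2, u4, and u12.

u2 = False; u4 = True; u12 = True

u0 = a NAND d = False NAND False = True
u1 = b NOR c = False NOR False = True
u2 = u1 NOR e = True NOR False = False
u3 = u0 XNOR c = True XNOR False = False
u4 = e NAND d = False NAND False = True
u5 = u4 NAND u0 = True NAND True = False
u9 = u2 NAND u3 = False NAND False = True
u10 = u5 AND u3 = False AND False = False
u12 = u9 NAND u10 = True NAND False = True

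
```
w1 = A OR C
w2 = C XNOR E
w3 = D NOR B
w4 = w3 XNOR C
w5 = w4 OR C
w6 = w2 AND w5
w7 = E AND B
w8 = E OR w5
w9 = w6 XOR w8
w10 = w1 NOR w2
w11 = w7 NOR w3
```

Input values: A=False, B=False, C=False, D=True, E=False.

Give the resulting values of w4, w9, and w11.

w2 = C XNOR E = False XNOR False = True
w3 = D NOR B = True NOR False = False
w4 = w3 XNOR C = False XNOR False = True
w5 = w4 OR C = True OR False = True
w6 = w2 AND w5 = True AND True = True
w7 = E AND B = False AND False = False
w8 = E OR w5 = False OR True = True
w9 = w6 XOR w8 = True XOR True = False
w11 = w7 NOR w3 = False NOR False = True

w4 = True, w9 = False, w11 = True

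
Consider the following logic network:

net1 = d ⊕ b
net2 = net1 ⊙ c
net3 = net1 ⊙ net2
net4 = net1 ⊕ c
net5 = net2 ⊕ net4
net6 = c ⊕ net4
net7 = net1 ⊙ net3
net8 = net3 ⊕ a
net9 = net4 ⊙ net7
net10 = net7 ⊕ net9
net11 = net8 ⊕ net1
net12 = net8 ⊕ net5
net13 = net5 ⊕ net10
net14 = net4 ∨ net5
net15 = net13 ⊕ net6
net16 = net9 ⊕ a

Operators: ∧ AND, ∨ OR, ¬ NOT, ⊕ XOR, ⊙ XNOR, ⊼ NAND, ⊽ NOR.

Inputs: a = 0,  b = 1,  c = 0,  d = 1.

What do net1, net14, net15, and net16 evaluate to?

net1 = 0  net14 = 1  net15 = 0  net16 = 0

net1 = d XOR b = 1 XOR 1 = 0
net2 = net1 XNOR c = 0 XNOR 0 = 1
net3 = net1 XNOR net2 = 0 XNOR 1 = 0
net4 = net1 XOR c = 0 XOR 0 = 0
net5 = net2 XOR net4 = 1 XOR 0 = 1
net6 = c XOR net4 = 0 XOR 0 = 0
net7 = net1 XNOR net3 = 0 XNOR 0 = 1
net9 = net4 XNOR net7 = 0 XNOR 1 = 0
net10 = net7 XOR net9 = 1 XOR 0 = 1
net13 = net5 XOR net10 = 1 XOR 1 = 0
net14 = net4 OR net5 = 0 OR 1 = 1
net15 = net13 XOR net6 = 0 XOR 0 = 0
net16 = net9 XOR a = 0 XOR 0 = 0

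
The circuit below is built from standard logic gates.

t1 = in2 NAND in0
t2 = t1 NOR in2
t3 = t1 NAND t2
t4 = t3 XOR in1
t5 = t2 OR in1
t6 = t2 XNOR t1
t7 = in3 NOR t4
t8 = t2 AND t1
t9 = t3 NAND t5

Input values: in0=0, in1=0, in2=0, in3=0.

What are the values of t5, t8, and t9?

t1 = in2 NAND in0 = 0 NAND 0 = 1
t2 = t1 NOR in2 = 1 NOR 0 = 0
t3 = t1 NAND t2 = 1 NAND 0 = 1
t5 = t2 OR in1 = 0 OR 0 = 0
t8 = t2 AND t1 = 0 AND 1 = 0
t9 = t3 NAND t5 = 1 NAND 0 = 1

t5 = 0  t8 = 0  t9 = 1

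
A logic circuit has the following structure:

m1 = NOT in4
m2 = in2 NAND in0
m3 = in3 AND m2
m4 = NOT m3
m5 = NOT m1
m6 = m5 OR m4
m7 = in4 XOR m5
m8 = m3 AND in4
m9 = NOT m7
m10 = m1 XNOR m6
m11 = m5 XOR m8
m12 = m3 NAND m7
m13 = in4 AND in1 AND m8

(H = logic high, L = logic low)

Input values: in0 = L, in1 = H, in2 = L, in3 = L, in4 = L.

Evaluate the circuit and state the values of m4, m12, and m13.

m4 = H, m12 = H, m13 = L

m1 = NOT in4 = NOT L = H
m2 = in2 NAND in0 = L NAND L = H
m3 = in3 AND m2 = L AND H = L
m4 = NOT m3 = NOT L = H
m5 = NOT m1 = NOT H = L
m7 = in4 XOR m5 = L XOR L = L
m8 = m3 AND in4 = L AND L = L
m12 = m3 NAND m7 = L NAND L = H
m13 = in4 AND in1 AND m8 = L AND H AND L = L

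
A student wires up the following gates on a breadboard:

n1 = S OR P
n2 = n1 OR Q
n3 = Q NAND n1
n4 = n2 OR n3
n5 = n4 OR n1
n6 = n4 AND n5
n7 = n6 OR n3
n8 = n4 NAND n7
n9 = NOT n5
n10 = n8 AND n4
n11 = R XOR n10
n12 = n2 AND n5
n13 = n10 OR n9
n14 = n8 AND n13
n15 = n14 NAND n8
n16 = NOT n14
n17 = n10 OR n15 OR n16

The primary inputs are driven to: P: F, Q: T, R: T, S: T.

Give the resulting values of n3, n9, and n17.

n1 = S OR P = T OR F = T
n2 = n1 OR Q = T OR T = T
n3 = Q NAND n1 = T NAND T = F
n4 = n2 OR n3 = T OR F = T
n5 = n4 OR n1 = T OR T = T
n6 = n4 AND n5 = T AND T = T
n7 = n6 OR n3 = T OR F = T
n8 = n4 NAND n7 = T NAND T = F
n9 = NOT n5 = NOT T = F
n10 = n8 AND n4 = F AND T = F
n13 = n10 OR n9 = F OR F = F
n14 = n8 AND n13 = F AND F = F
n15 = n14 NAND n8 = F NAND F = T
n16 = NOT n14 = NOT F = T
n17 = n10 OR n15 OR n16 = F OR T OR T = T

n3 = F  n9 = F  n17 = T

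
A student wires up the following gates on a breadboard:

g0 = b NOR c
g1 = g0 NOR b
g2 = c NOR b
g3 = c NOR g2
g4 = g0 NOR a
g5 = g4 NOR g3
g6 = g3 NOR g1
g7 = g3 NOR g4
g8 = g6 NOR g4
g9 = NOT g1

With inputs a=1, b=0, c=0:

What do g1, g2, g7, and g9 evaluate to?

g0 = b NOR c = 0 NOR 0 = 1
g1 = g0 NOR b = 1 NOR 0 = 0
g2 = c NOR b = 0 NOR 0 = 1
g3 = c NOR g2 = 0 NOR 1 = 0
g4 = g0 NOR a = 1 NOR 1 = 0
g7 = g3 NOR g4 = 0 NOR 0 = 1
g9 = NOT g1 = NOT 0 = 1

g1 = 0, g2 = 1, g7 = 1, g9 = 1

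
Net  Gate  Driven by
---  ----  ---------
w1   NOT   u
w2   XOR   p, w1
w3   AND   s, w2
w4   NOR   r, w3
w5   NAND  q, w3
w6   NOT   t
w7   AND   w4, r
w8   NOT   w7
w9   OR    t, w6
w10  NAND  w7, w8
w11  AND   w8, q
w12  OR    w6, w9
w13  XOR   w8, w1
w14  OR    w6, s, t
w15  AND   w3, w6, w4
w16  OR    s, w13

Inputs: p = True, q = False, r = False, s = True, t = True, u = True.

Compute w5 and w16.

w5 = True  w16 = True

w1 = NOT u = NOT True = False
w2 = p XOR w1 = True XOR False = True
w3 = s AND w2 = True AND True = True
w4 = r NOR w3 = False NOR True = False
w5 = q NAND w3 = False NAND True = True
w7 = w4 AND r = False AND False = False
w8 = NOT w7 = NOT False = True
w13 = w8 XOR w1 = True XOR False = True
w16 = s OR w13 = True OR True = True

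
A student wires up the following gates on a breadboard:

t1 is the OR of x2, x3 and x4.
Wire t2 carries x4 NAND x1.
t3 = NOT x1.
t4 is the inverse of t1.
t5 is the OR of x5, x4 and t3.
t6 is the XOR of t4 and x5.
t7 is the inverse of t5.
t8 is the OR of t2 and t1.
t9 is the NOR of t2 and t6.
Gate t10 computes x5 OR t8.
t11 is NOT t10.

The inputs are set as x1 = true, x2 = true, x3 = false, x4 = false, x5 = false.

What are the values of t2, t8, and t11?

t1 = x2 OR x3 OR x4 = true OR false OR false = true
t2 = x4 NAND x1 = false NAND true = true
t8 = t2 OR t1 = true OR true = true
t10 = x5 OR t8 = false OR true = true
t11 = NOT t10 = NOT true = false

t2 = true, t8 = true, t11 = false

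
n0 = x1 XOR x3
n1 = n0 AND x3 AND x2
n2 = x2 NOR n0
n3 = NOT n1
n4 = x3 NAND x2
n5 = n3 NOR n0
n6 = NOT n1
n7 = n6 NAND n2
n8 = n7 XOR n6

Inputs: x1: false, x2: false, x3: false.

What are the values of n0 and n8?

n0 = false, n8 = true

n0 = x1 XOR x3 = false XOR false = false
n1 = n0 AND x3 AND x2 = false AND false AND false = false
n2 = x2 NOR n0 = false NOR false = true
n6 = NOT n1 = NOT false = true
n7 = n6 NAND n2 = true NAND true = false
n8 = n7 XOR n6 = false XOR true = true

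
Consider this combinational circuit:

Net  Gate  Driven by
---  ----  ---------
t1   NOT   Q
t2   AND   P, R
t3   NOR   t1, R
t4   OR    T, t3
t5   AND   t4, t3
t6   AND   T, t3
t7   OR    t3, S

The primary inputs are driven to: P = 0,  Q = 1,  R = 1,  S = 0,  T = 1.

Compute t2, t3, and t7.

t2 = 0  t3 = 0  t7 = 0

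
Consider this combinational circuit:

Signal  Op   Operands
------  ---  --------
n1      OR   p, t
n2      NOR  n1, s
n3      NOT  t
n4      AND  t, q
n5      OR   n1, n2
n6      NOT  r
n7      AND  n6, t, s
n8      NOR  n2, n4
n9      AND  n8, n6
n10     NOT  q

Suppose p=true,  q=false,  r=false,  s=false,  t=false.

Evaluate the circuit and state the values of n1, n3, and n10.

n1 = true  n3 = true  n10 = true

n1 = p OR t = true OR false = true
n3 = NOT t = NOT false = true
n10 = NOT q = NOT false = true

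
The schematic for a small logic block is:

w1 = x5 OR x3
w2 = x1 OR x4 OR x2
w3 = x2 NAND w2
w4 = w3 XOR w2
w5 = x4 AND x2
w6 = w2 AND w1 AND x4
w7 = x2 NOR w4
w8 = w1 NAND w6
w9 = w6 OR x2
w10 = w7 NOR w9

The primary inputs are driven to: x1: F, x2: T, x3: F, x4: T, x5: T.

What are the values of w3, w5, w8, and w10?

w3 = F  w5 = T  w8 = F  w10 = F

w1 = x5 OR x3 = T OR F = T
w2 = x1 OR x4 OR x2 = F OR T OR T = T
w3 = x2 NAND w2 = T NAND T = F
w4 = w3 XOR w2 = F XOR T = T
w5 = x4 AND x2 = T AND T = T
w6 = w2 AND w1 AND x4 = T AND T AND T = T
w7 = x2 NOR w4 = T NOR T = F
w8 = w1 NAND w6 = T NAND T = F
w9 = w6 OR x2 = T OR T = T
w10 = w7 NOR w9 = F NOR T = F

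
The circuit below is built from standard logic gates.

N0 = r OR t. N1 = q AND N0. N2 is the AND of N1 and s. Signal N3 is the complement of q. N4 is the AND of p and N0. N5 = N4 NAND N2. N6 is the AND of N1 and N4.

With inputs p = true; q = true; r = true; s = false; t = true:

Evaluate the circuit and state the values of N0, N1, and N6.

N0 = true, N1 = true, N6 = true

N0 = r OR t = true OR true = true
N1 = q AND N0 = true AND true = true
N4 = p AND N0 = true AND true = true
N6 = N1 AND N4 = true AND true = true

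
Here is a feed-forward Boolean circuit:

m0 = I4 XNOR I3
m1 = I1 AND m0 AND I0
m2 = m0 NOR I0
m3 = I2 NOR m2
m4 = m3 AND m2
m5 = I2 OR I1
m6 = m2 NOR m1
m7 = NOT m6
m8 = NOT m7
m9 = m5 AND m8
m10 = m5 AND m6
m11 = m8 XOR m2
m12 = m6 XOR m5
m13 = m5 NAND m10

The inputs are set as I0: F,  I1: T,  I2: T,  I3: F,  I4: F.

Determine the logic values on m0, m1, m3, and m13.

m0 = I4 XNOR I3 = F XNOR F = T
m1 = I1 AND m0 AND I0 = T AND T AND F = F
m2 = m0 NOR I0 = T NOR F = F
m3 = I2 NOR m2 = T NOR F = F
m5 = I2 OR I1 = T OR T = T
m6 = m2 NOR m1 = F NOR F = T
m10 = m5 AND m6 = T AND T = T
m13 = m5 NAND m10 = T NAND T = F

m0 = T, m1 = F, m3 = F, m13 = F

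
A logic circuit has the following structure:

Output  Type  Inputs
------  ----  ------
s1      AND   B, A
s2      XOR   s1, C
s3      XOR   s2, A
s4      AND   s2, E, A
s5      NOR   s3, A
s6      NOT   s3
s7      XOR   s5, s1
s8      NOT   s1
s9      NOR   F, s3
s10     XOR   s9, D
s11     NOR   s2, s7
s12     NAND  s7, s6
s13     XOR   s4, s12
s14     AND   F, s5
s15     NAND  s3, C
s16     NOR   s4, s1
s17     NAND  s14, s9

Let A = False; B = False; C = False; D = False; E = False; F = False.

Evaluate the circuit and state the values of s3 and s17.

s1 = B AND A = False AND False = False
s2 = s1 XOR C = False XOR False = False
s3 = s2 XOR A = False XOR False = False
s5 = s3 NOR A = False NOR False = True
s9 = F NOR s3 = False NOR False = True
s14 = F AND s5 = False AND True = False
s17 = s14 NAND s9 = False NAND True = True

s3 = False  s17 = True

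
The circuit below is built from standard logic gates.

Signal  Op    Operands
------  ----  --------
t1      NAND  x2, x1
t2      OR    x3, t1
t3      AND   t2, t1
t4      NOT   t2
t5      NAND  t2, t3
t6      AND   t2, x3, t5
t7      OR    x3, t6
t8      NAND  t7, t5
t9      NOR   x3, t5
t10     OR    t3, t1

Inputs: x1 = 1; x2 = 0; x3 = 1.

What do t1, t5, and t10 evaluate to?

t1 = 1  t5 = 0  t10 = 1

t1 = x2 NAND x1 = 0 NAND 1 = 1
t2 = x3 OR t1 = 1 OR 1 = 1
t3 = t2 AND t1 = 1 AND 1 = 1
t5 = t2 NAND t3 = 1 NAND 1 = 0
t10 = t3 OR t1 = 1 OR 1 = 1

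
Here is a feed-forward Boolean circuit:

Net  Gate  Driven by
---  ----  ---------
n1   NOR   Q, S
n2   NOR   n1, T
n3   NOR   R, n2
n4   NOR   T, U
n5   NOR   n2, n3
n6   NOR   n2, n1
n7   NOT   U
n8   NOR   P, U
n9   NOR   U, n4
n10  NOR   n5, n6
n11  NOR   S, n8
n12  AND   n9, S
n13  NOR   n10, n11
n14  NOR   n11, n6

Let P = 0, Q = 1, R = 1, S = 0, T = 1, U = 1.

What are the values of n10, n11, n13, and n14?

n10 = 0  n11 = 1  n13 = 0  n14 = 0

n1 = Q NOR S = 1 NOR 0 = 0
n2 = n1 NOR T = 0 NOR 1 = 0
n3 = R NOR n2 = 1 NOR 0 = 0
n5 = n2 NOR n3 = 0 NOR 0 = 1
n6 = n2 NOR n1 = 0 NOR 0 = 1
n8 = P NOR U = 0 NOR 1 = 0
n10 = n5 NOR n6 = 1 NOR 1 = 0
n11 = S NOR n8 = 0 NOR 0 = 1
n13 = n10 NOR n11 = 0 NOR 1 = 0
n14 = n11 NOR n6 = 1 NOR 1 = 0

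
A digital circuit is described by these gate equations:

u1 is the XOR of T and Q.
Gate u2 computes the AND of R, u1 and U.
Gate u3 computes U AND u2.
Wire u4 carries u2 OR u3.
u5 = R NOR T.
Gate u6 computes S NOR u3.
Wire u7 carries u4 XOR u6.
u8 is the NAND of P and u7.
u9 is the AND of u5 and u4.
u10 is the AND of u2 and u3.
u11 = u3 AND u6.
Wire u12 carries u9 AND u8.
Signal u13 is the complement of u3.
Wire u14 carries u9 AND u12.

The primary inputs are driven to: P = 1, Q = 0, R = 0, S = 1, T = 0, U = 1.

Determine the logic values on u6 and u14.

u1 = T XOR Q = 0 XOR 0 = 0
u2 = R AND u1 AND U = 0 AND 0 AND 1 = 0
u3 = U AND u2 = 1 AND 0 = 0
u4 = u2 OR u3 = 0 OR 0 = 0
u5 = R NOR T = 0 NOR 0 = 1
u6 = S NOR u3 = 1 NOR 0 = 0
u7 = u4 XOR u6 = 0 XOR 0 = 0
u8 = P NAND u7 = 1 NAND 0 = 1
u9 = u5 AND u4 = 1 AND 0 = 0
u12 = u9 AND u8 = 0 AND 1 = 0
u14 = u9 AND u12 = 0 AND 0 = 0

u6 = 0, u14 = 0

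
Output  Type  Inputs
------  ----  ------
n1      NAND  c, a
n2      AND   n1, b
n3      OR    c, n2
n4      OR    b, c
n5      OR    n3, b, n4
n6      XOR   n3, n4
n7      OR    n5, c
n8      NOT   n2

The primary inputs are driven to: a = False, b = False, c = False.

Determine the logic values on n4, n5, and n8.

n1 = c NAND a = False NAND False = True
n2 = n1 AND b = True AND False = False
n3 = c OR n2 = False OR False = False
n4 = b OR c = False OR False = False
n5 = n3 OR b OR n4 = False OR False OR False = False
n8 = NOT n2 = NOT False = True

n4 = False, n5 = False, n8 = True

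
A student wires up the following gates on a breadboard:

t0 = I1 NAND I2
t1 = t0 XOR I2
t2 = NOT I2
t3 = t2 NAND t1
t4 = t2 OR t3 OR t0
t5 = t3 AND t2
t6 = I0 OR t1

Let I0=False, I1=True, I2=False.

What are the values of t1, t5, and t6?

t1 = True, t5 = False, t6 = True

t0 = I1 NAND I2 = True NAND False = True
t1 = t0 XOR I2 = True XOR False = True
t2 = NOT I2 = NOT False = True
t3 = t2 NAND t1 = True NAND True = False
t5 = t3 AND t2 = False AND True = False
t6 = I0 OR t1 = False OR True = True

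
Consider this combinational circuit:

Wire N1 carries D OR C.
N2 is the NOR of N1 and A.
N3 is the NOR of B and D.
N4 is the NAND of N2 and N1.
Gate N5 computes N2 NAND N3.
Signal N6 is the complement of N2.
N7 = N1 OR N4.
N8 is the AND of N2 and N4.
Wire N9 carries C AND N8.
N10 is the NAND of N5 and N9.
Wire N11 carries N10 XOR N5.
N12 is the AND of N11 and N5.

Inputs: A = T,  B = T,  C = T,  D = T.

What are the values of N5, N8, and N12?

N5 = T, N8 = F, N12 = F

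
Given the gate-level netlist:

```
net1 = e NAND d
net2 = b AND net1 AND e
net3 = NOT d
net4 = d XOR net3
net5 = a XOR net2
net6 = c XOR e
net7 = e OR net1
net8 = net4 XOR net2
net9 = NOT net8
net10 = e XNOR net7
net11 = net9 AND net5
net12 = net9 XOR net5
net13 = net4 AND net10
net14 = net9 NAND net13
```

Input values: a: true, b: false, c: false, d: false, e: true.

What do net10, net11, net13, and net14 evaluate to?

net10 = true, net11 = false, net13 = true, net14 = true

net1 = e NAND d = true NAND false = true
net2 = b AND net1 AND e = false AND true AND true = false
net3 = NOT d = NOT false = true
net4 = d XOR net3 = false XOR true = true
net5 = a XOR net2 = true XOR false = true
net7 = e OR net1 = true OR true = true
net8 = net4 XOR net2 = true XOR false = true
net9 = NOT net8 = NOT true = false
net10 = e XNOR net7 = true XNOR true = true
net11 = net9 AND net5 = false AND true = false
net13 = net4 AND net10 = true AND true = true
net14 = net9 NAND net13 = false NAND true = true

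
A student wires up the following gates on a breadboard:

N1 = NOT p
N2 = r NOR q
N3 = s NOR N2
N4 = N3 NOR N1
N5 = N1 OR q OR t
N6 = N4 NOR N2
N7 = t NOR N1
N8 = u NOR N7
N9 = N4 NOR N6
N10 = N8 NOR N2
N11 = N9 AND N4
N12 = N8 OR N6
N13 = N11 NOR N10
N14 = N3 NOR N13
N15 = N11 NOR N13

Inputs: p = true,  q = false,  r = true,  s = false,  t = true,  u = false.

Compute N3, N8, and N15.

N1 = NOT p = NOT true = false
N2 = r NOR q = true NOR false = false
N3 = s NOR N2 = false NOR false = true
N4 = N3 NOR N1 = true NOR false = false
N6 = N4 NOR N2 = false NOR false = true
N7 = t NOR N1 = true NOR false = false
N8 = u NOR N7 = false NOR false = true
N9 = N4 NOR N6 = false NOR true = false
N10 = N8 NOR N2 = true NOR false = false
N11 = N9 AND N4 = false AND false = false
N13 = N11 NOR N10 = false NOR false = true
N15 = N11 NOR N13 = false NOR true = false

N3 = true; N8 = true; N15 = false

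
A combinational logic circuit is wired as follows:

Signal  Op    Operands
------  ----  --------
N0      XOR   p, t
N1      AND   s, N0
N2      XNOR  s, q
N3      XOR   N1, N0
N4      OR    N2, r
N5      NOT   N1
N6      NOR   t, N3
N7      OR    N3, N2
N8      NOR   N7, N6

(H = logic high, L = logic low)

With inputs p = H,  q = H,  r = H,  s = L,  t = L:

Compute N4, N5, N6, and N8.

N0 = p XOR t = H XOR L = H
N1 = s AND N0 = L AND H = L
N2 = s XNOR q = L XNOR H = L
N3 = N1 XOR N0 = L XOR H = H
N4 = N2 OR r = L OR H = H
N5 = NOT N1 = NOT L = H
N6 = t NOR N3 = L NOR H = L
N7 = N3 OR N2 = H OR L = H
N8 = N7 NOR N6 = H NOR L = L

N4 = H  N5 = H  N6 = L  N8 = L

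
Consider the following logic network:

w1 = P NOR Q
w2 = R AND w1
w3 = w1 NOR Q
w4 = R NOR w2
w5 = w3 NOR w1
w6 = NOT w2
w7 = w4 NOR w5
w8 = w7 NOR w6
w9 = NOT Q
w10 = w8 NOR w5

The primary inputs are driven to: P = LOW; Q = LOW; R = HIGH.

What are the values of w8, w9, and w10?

w1 = P NOR Q = LOW NOR LOW = HIGH
w2 = R AND w1 = HIGH AND HIGH = HIGH
w3 = w1 NOR Q = HIGH NOR LOW = LOW
w4 = R NOR w2 = HIGH NOR HIGH = LOW
w5 = w3 NOR w1 = LOW NOR HIGH = LOW
w6 = NOT w2 = NOT HIGH = LOW
w7 = w4 NOR w5 = LOW NOR LOW = HIGH
w8 = w7 NOR w6 = HIGH NOR LOW = LOW
w9 = NOT Q = NOT LOW = HIGH
w10 = w8 NOR w5 = LOW NOR LOW = HIGH

w8 = LOW; w9 = HIGH; w10 = HIGH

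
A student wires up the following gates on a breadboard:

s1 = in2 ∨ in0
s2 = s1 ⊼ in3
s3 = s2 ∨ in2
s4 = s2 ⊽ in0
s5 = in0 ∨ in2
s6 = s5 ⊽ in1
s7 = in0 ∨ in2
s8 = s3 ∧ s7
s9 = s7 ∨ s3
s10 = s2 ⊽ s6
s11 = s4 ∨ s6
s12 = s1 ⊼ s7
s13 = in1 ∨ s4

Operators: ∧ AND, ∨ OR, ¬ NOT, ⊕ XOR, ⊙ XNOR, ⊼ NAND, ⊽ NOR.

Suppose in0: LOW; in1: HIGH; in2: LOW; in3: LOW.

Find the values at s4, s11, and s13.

s4 = LOW; s11 = LOW; s13 = HIGH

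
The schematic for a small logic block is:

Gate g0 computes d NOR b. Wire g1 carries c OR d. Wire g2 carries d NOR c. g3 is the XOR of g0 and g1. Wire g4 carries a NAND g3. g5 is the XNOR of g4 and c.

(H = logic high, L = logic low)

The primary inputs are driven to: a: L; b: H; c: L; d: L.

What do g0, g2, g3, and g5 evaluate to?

g0 = L, g2 = H, g3 = L, g5 = L

g0 = d NOR b = L NOR H = L
g1 = c OR d = L OR L = L
g2 = d NOR c = L NOR L = H
g3 = g0 XOR g1 = L XOR L = L
g4 = a NAND g3 = L NAND L = H
g5 = g4 XNOR c = H XNOR L = L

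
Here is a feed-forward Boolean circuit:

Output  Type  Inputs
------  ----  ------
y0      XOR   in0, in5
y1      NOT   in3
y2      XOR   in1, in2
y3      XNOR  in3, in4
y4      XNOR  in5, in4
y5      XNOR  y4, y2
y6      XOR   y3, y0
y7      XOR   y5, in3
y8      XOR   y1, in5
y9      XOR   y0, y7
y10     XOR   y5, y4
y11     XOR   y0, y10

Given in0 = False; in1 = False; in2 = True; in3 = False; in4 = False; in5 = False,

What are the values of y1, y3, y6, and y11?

y0 = in0 XOR in5 = False XOR False = False
y1 = NOT in3 = NOT False = True
y2 = in1 XOR in2 = False XOR True = True
y3 = in3 XNOR in4 = False XNOR False = True
y4 = in5 XNOR in4 = False XNOR False = True
y5 = y4 XNOR y2 = True XNOR True = True
y6 = y3 XOR y0 = True XOR False = True
y10 = y5 XOR y4 = True XOR True = False
y11 = y0 XOR y10 = False XOR False = False

y1 = True, y3 = True, y6 = True, y11 = False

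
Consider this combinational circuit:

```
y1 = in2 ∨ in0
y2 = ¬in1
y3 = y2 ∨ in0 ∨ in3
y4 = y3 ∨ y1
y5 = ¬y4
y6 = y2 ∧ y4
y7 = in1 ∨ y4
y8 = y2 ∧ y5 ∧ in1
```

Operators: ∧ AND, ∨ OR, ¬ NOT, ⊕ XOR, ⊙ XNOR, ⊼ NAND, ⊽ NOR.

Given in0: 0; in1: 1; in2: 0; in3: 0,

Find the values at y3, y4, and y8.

y1 = in2 OR in0 = 0 OR 0 = 0
y2 = NOT in1 = NOT 1 = 0
y3 = y2 OR in0 OR in3 = 0 OR 0 OR 0 = 0
y4 = y3 OR y1 = 0 OR 0 = 0
y5 = NOT y4 = NOT 0 = 1
y8 = y2 AND y5 AND in1 = 0 AND 1 AND 1 = 0

y3 = 0, y4 = 0, y8 = 0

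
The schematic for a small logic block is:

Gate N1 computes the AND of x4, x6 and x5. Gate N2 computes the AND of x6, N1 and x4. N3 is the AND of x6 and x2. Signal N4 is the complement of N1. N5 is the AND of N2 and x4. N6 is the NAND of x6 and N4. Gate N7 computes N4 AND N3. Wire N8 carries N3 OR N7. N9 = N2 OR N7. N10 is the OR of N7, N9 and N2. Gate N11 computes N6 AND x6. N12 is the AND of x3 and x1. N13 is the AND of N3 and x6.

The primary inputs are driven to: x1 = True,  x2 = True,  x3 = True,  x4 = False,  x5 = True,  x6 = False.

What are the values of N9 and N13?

N9 = False, N13 = False

N1 = x4 AND x6 AND x5 = False AND False AND True = False
N2 = x6 AND N1 AND x4 = False AND False AND False = False
N3 = x6 AND x2 = False AND True = False
N4 = NOT N1 = NOT False = True
N7 = N4 AND N3 = True AND False = False
N9 = N2 OR N7 = False OR False = False
N13 = N3 AND x6 = False AND False = False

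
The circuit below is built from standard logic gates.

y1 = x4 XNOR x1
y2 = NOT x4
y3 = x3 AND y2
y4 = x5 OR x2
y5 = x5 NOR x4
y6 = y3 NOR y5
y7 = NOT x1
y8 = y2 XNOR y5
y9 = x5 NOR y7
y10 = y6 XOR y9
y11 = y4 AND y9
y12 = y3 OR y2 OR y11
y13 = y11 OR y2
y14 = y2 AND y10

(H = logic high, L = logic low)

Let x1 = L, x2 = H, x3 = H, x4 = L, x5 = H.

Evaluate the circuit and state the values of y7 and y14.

y7 = H  y14 = L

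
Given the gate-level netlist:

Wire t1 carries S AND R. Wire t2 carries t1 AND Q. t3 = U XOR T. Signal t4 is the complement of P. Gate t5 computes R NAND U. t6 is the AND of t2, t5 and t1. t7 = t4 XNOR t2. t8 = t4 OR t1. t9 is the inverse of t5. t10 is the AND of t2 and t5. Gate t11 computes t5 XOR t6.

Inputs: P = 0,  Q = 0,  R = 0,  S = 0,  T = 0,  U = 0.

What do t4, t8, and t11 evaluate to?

t1 = S AND R = 0 AND 0 = 0
t2 = t1 AND Q = 0 AND 0 = 0
t4 = NOT P = NOT 0 = 1
t5 = R NAND U = 0 NAND 0 = 1
t6 = t2 AND t5 AND t1 = 0 AND 1 AND 0 = 0
t8 = t4 OR t1 = 1 OR 0 = 1
t11 = t5 XOR t6 = 1 XOR 0 = 1

t4 = 1  t8 = 1  t11 = 1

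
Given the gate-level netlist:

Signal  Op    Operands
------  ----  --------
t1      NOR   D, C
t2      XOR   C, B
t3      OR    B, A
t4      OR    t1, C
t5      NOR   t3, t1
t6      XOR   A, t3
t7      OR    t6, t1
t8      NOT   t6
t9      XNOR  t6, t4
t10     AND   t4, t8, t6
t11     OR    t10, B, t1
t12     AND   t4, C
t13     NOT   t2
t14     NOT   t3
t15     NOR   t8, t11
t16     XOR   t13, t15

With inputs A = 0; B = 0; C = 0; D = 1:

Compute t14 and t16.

t1 = D NOR C = 1 NOR 0 = 0
t2 = C XOR B = 0 XOR 0 = 0
t3 = B OR A = 0 OR 0 = 0
t4 = t1 OR C = 0 OR 0 = 0
t6 = A XOR t3 = 0 XOR 0 = 0
t8 = NOT t6 = NOT 0 = 1
t10 = t4 AND t8 AND t6 = 0 AND 1 AND 0 = 0
t11 = t10 OR B OR t1 = 0 OR 0 OR 0 = 0
t13 = NOT t2 = NOT 0 = 1
t14 = NOT t3 = NOT 0 = 1
t15 = t8 NOR t11 = 1 NOR 0 = 0
t16 = t13 XOR t15 = 1 XOR 0 = 1

t14 = 1, t16 = 1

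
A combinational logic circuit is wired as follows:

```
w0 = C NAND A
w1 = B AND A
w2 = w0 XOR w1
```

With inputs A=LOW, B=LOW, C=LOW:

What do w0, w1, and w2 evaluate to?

w0 = C NAND A = LOW NAND LOW = HIGH
w1 = B AND A = LOW AND LOW = LOW
w2 = w0 XOR w1 = HIGH XOR LOW = HIGH

w0 = HIGH, w1 = LOW, w2 = HIGH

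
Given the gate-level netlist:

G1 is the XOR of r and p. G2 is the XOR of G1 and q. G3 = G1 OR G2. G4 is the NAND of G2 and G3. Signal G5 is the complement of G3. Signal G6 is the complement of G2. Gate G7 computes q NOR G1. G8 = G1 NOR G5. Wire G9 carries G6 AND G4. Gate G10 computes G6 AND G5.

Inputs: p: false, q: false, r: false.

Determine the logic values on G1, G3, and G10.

G1 = r XOR p = false XOR false = false
G2 = G1 XOR q = false XOR false = false
G3 = G1 OR G2 = false OR false = false
G5 = NOT G3 = NOT false = true
G6 = NOT G2 = NOT false = true
G10 = G6 AND G5 = true AND true = true

G1 = false, G3 = false, G10 = true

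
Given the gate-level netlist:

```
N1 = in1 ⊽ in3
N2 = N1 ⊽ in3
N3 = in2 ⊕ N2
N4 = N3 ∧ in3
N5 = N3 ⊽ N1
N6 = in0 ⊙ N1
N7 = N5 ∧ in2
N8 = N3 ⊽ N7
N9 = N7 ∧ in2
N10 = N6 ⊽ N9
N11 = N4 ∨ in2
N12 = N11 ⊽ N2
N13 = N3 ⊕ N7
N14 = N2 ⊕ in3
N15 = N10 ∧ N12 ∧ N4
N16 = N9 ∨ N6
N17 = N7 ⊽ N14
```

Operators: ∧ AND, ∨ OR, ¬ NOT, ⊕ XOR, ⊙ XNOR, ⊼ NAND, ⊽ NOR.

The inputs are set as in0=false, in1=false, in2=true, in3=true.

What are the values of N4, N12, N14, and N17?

N4 = true, N12 = false, N14 = true, N17 = false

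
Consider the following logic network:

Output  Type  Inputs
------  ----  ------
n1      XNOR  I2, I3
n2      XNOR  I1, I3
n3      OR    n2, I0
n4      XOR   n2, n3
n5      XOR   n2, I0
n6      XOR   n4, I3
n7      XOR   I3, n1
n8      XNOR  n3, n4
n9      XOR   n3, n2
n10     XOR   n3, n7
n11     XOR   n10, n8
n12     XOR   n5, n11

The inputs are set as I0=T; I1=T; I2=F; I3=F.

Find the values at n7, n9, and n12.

n7 = T, n9 = T, n12 = F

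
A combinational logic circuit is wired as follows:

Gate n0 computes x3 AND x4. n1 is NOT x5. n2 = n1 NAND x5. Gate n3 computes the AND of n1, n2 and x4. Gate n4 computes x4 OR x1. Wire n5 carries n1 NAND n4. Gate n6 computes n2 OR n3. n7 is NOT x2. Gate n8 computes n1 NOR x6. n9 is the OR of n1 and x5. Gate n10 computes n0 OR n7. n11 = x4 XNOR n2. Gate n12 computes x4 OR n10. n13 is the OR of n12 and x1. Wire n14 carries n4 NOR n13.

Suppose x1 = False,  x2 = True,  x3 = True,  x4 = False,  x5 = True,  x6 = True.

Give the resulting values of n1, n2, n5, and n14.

n0 = x3 AND x4 = True AND False = False
n1 = NOT x5 = NOT True = False
n2 = n1 NAND x5 = False NAND True = True
n4 = x4 OR x1 = False OR False = False
n5 = n1 NAND n4 = False NAND False = True
n7 = NOT x2 = NOT True = False
n10 = n0 OR n7 = False OR False = False
n12 = x4 OR n10 = False OR False = False
n13 = n12 OR x1 = False OR False = False
n14 = n4 NOR n13 = False NOR False = True

n1 = False  n2 = True  n5 = True  n14 = True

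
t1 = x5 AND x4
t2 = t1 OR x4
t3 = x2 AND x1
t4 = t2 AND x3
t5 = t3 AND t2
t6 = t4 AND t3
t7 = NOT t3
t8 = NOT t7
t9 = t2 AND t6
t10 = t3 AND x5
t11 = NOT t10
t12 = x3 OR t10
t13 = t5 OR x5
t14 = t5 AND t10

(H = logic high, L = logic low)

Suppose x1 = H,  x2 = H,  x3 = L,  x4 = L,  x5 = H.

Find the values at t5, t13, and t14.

t1 = x5 AND x4 = H AND L = L
t2 = t1 OR x4 = L OR L = L
t3 = x2 AND x1 = H AND H = H
t5 = t3 AND t2 = H AND L = L
t10 = t3 AND x5 = H AND H = H
t13 = t5 OR x5 = L OR H = H
t14 = t5 AND t10 = L AND H = L

t5 = L  t13 = H  t14 = L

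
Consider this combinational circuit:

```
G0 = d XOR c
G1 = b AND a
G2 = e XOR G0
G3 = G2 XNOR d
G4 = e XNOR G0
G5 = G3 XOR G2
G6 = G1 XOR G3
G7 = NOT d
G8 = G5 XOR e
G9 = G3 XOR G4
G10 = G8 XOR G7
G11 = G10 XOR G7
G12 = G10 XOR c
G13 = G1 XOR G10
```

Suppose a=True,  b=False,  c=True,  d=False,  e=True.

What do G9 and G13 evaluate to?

G9 = False, G13 = True

G0 = d XOR c = False XOR True = True
G1 = b AND a = False AND True = False
G2 = e XOR G0 = True XOR True = False
G3 = G2 XNOR d = False XNOR False = True
G4 = e XNOR G0 = True XNOR True = True
G5 = G3 XOR G2 = True XOR False = True
G7 = NOT d = NOT False = True
G8 = G5 XOR e = True XOR True = False
G9 = G3 XOR G4 = True XOR True = False
G10 = G8 XOR G7 = False XOR True = True
G13 = G1 XOR G10 = False XOR True = True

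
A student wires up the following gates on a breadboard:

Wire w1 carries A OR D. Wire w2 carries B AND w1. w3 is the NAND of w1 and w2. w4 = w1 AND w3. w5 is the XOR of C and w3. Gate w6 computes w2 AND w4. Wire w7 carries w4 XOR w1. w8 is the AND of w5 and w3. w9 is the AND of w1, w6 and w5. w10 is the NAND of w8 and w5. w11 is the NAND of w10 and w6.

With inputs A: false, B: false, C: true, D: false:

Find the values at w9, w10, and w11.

w1 = A OR D = false OR false = false
w2 = B AND w1 = false AND false = false
w3 = w1 NAND w2 = false NAND false = true
w4 = w1 AND w3 = false AND true = false
w5 = C XOR w3 = true XOR true = false
w6 = w2 AND w4 = false AND false = false
w8 = w5 AND w3 = false AND true = false
w9 = w1 AND w6 AND w5 = false AND false AND false = false
w10 = w8 NAND w5 = false NAND false = true
w11 = w10 NAND w6 = true NAND false = true

w9 = false, w10 = true, w11 = true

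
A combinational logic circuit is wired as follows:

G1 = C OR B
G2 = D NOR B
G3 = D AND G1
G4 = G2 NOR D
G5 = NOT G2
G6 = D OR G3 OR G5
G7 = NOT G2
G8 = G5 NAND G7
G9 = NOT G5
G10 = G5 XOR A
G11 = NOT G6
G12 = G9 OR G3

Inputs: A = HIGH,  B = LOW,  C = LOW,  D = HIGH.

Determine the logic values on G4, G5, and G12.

G1 = C OR B = LOW OR LOW = LOW
G2 = D NOR B = HIGH NOR LOW = LOW
G3 = D AND G1 = HIGH AND LOW = LOW
G4 = G2 NOR D = LOW NOR HIGH = LOW
G5 = NOT G2 = NOT LOW = HIGH
G9 = NOT G5 = NOT HIGH = LOW
G12 = G9 OR G3 = LOW OR LOW = LOW

G4 = LOW, G5 = HIGH, G12 = LOW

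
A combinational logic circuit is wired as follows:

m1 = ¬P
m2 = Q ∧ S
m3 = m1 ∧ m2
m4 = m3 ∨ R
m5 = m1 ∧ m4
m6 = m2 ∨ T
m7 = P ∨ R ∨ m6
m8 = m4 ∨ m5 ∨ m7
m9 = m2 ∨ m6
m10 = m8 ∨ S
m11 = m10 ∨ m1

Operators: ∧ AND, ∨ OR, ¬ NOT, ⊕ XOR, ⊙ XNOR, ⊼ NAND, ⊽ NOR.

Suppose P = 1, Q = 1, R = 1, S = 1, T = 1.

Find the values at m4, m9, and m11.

m4 = 1; m9 = 1; m11 = 1

m1 = NOT P = NOT 1 = 0
m2 = Q AND S = 1 AND 1 = 1
m3 = m1 AND m2 = 0 AND 1 = 0
m4 = m3 OR R = 0 OR 1 = 1
m5 = m1 AND m4 = 0 AND 1 = 0
m6 = m2 OR T = 1 OR 1 = 1
m7 = P OR R OR m6 = 1 OR 1 OR 1 = 1
m8 = m4 OR m5 OR m7 = 1 OR 0 OR 1 = 1
m9 = m2 OR m6 = 1 OR 1 = 1
m10 = m8 OR S = 1 OR 1 = 1
m11 = m10 OR m1 = 1 OR 0 = 1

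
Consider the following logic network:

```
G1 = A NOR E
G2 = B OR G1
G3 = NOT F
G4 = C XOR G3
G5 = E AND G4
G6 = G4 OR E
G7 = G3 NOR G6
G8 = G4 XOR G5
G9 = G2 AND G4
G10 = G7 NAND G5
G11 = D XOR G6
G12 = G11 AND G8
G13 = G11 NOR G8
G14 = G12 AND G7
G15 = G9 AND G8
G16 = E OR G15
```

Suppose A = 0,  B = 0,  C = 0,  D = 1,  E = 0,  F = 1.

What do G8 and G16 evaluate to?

G8 = 0; G16 = 0

G1 = A NOR E = 0 NOR 0 = 1
G2 = B OR G1 = 0 OR 1 = 1
G3 = NOT F = NOT 1 = 0
G4 = C XOR G3 = 0 XOR 0 = 0
G5 = E AND G4 = 0 AND 0 = 0
G8 = G4 XOR G5 = 0 XOR 0 = 0
G9 = G2 AND G4 = 1 AND 0 = 0
G15 = G9 AND G8 = 0 AND 0 = 0
G16 = E OR G15 = 0 OR 0 = 0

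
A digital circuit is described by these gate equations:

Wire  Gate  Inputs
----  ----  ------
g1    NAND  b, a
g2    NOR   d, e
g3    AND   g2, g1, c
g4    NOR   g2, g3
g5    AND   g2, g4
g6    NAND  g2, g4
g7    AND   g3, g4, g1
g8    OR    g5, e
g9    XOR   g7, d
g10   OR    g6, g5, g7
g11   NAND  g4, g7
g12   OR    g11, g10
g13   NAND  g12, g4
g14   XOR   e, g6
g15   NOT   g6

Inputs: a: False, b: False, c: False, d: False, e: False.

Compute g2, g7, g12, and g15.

g2 = True  g7 = False  g12 = True  g15 = False

g1 = b NAND a = False NAND False = True
g2 = d NOR e = False NOR False = True
g3 = g2 AND g1 AND c = True AND True AND False = False
g4 = g2 NOR g3 = True NOR False = False
g5 = g2 AND g4 = True AND False = False
g6 = g2 NAND g4 = True NAND False = True
g7 = g3 AND g4 AND g1 = False AND False AND True = False
g10 = g6 OR g5 OR g7 = True OR False OR False = True
g11 = g4 NAND g7 = False NAND False = True
g12 = g11 OR g10 = True OR True = True
g15 = NOT g6 = NOT True = False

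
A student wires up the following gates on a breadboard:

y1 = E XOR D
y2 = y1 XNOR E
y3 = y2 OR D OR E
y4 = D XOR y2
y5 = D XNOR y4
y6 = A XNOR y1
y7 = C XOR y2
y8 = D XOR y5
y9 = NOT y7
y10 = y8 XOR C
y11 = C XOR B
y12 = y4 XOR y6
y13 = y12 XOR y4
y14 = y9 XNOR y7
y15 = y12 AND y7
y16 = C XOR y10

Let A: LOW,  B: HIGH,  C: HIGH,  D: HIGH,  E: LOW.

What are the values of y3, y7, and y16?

y3 = HIGH, y7 = HIGH, y16 = LOW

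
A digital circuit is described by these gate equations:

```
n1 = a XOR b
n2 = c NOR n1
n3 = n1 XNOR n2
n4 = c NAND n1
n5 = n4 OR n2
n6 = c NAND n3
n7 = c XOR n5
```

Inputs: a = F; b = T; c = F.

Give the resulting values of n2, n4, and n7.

n2 = F, n4 = T, n7 = T

n1 = a XOR b = F XOR T = T
n2 = c NOR n1 = F NOR T = F
n4 = c NAND n1 = F NAND T = T
n5 = n4 OR n2 = T OR F = T
n7 = c XOR n5 = F XOR T = T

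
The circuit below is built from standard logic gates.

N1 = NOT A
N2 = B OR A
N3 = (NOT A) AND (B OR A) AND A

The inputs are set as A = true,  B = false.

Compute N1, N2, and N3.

N1 = false, N2 = true, N3 = false

N1 = NOT true = false
N2 = false OR true = true
N3 = (NOT true) AND (false OR true) AND true = false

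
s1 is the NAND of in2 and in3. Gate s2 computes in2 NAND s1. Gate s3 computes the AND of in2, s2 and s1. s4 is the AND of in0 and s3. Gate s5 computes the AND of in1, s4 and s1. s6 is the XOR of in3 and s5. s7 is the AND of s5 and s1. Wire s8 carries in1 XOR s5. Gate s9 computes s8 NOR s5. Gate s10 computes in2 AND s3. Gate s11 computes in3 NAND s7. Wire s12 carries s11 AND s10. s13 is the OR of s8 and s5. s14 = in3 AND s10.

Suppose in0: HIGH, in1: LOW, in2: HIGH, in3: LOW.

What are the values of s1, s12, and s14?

s1 = in2 NAND in3 = HIGH NAND LOW = HIGH
s2 = in2 NAND s1 = HIGH NAND HIGH = LOW
s3 = in2 AND s2 AND s1 = HIGH AND LOW AND HIGH = LOW
s4 = in0 AND s3 = HIGH AND LOW = LOW
s5 = in1 AND s4 AND s1 = LOW AND LOW AND HIGH = LOW
s7 = s5 AND s1 = LOW AND HIGH = LOW
s10 = in2 AND s3 = HIGH AND LOW = LOW
s11 = in3 NAND s7 = LOW NAND LOW = HIGH
s12 = s11 AND s10 = HIGH AND LOW = LOW
s14 = in3 AND s10 = LOW AND LOW = LOW

s1 = HIGH, s12 = LOW, s14 = LOW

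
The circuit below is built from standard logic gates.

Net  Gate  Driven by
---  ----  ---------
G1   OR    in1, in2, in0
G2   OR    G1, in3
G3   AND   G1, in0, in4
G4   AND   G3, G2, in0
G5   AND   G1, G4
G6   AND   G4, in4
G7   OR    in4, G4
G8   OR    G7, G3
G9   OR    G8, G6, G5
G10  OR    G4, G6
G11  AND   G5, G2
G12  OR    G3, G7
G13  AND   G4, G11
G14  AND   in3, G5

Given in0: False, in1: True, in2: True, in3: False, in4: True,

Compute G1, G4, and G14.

G1 = True, G4 = False, G14 = False

G1 = in1 OR in2 OR in0 = True OR True OR False = True
G2 = G1 OR in3 = True OR False = True
G3 = G1 AND in0 AND in4 = True AND False AND True = False
G4 = G3 AND G2 AND in0 = False AND True AND False = False
G5 = G1 AND G4 = True AND False = False
G14 = in3 AND G5 = False AND False = False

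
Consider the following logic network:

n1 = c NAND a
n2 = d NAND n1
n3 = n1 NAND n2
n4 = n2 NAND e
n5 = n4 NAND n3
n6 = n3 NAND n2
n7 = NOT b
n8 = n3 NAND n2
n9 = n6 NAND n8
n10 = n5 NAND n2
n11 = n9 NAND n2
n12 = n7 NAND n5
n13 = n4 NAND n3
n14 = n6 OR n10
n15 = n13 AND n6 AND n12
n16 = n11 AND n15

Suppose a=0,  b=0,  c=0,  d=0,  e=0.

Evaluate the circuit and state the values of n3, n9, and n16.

n3 = 0, n9 = 0, n16 = 0

n1 = c NAND a = 0 NAND 0 = 1
n2 = d NAND n1 = 0 NAND 1 = 1
n3 = n1 NAND n2 = 1 NAND 1 = 0
n4 = n2 NAND e = 1 NAND 0 = 1
n5 = n4 NAND n3 = 1 NAND 0 = 1
n6 = n3 NAND n2 = 0 NAND 1 = 1
n7 = NOT b = NOT 0 = 1
n8 = n3 NAND n2 = 0 NAND 1 = 1
n9 = n6 NAND n8 = 1 NAND 1 = 0
n11 = n9 NAND n2 = 0 NAND 1 = 1
n12 = n7 NAND n5 = 1 NAND 1 = 0
n13 = n4 NAND n3 = 1 NAND 0 = 1
n15 = n13 AND n6 AND n12 = 1 AND 1 AND 0 = 0
n16 = n11 AND n15 = 1 AND 0 = 0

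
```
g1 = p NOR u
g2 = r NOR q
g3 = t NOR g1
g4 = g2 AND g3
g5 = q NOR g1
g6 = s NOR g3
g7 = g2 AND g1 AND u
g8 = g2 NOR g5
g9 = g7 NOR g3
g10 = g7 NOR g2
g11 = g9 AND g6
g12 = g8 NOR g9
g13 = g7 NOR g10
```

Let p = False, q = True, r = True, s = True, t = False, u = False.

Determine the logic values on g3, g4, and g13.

g3 = False; g4 = False; g13 = False

g1 = p NOR u = False NOR False = True
g2 = r NOR q = True NOR True = False
g3 = t NOR g1 = False NOR True = False
g4 = g2 AND g3 = False AND False = False
g7 = g2 AND g1 AND u = False AND True AND False = False
g10 = g7 NOR g2 = False NOR False = True
g13 = g7 NOR g10 = False NOR True = False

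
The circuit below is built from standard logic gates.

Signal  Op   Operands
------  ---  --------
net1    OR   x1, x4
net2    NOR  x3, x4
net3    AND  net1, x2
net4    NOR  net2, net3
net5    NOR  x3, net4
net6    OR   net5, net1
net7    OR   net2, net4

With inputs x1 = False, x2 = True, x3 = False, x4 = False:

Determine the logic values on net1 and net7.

net1 = False, net7 = True

net1 = x1 OR x4 = False OR False = False
net2 = x3 NOR x4 = False NOR False = True
net3 = net1 AND x2 = False AND True = False
net4 = net2 NOR net3 = True NOR False = False
net7 = net2 OR net4 = True OR False = True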